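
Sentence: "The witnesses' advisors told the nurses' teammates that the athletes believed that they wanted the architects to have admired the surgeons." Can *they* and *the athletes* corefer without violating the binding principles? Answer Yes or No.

*the athletes* is an R-expression; Principle C requires it to be free (not bound by any c-commanding expression).
— they: subject of the clause headed by 'wanted'; the pronoun does not c-command the R-expression — coreference allowed.

Yes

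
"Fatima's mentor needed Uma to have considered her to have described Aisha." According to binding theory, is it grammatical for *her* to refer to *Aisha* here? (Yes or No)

No

*Aisha* is an R-expression; Principle C requires it to be free (not bound by any c-commanding expression).
— her: subject of the clause headed by 'described'; the pronoun c-commands the R-expression — coreference blocked (Principle C).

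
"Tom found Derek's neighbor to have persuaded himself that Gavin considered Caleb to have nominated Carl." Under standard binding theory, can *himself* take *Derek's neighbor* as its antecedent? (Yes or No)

*himself* is a reflexive; Principle A requires it to be bound within its binding domain — the clause headed by 'persuaded'.
— Derek's neighbor: subject of the clause headed by 'persuaded'; c-commands the reflexive within its binding domain — allowed (Principle A).

Yes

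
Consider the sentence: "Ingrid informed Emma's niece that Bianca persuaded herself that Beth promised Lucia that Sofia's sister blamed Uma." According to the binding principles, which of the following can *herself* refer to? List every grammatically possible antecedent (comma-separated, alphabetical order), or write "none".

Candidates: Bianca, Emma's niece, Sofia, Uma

*herself* is a reflexive; Principle A requires it to be bound within its binding domain — the clause headed by 'persuaded'.
— Bianca: subject of the clause headed by 'persuaded'; c-commands the reflexive within its binding domain — allowed (Principle A).
— Emma's niece: object of the matrix clause; c-commands the reflexive but lies outside its binding domain — cannot bind it (Principle A).
— Sofia: possessor inside the subject DP of the clause headed by 'blamed'; does not c-command the reflexive — cannot bind it (Principle A).
— Uma: object of the clause headed by 'blamed'; does not c-command the reflexive — cannot bind it (Principle A).

Bianca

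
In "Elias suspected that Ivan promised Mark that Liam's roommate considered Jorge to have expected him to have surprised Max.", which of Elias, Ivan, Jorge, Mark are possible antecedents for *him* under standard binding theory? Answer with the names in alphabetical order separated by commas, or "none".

Elias, Ivan, Mark

*him* is a pronoun; Principle B requires it to be free in its binding domain — the clause headed by 'expected'.
— Elias: subject of the matrix clause; c-commands the pronoun but lies outside its binding domain — allowed.
— Ivan: subject of the clause headed by 'promised'; c-commands the pronoun but lies outside its binding domain — allowed.
— Jorge: subject of the clause headed by 'expected'; c-commands the pronoun within its binding domain — blocked (Principle B).
— Mark: object of the clause headed by 'promised'; c-commands the pronoun but lies outside its binding domain — allowed.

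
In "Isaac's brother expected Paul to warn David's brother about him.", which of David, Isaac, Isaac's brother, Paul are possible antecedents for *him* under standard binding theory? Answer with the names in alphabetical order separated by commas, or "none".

David, Isaac, Isaac's brother

*him* is a pronoun; Principle B requires it to be free in its binding domain — the clause headed by 'warn'.
— David: possessor inside the object DP of the clause headed by 'warn'; does not c-command the pronoun — Principle B does not apply; allowed.
— Isaac: possessor inside the subject DP of the matrix clause; does not c-command the pronoun — Principle B does not apply; allowed.
— Isaac's brother: subject of the matrix clause; c-commands the pronoun but lies outside its binding domain — allowed.
— Paul: subject of the clause headed by 'warn'; c-commands the pronoun within its binding domain — blocked (Principle B).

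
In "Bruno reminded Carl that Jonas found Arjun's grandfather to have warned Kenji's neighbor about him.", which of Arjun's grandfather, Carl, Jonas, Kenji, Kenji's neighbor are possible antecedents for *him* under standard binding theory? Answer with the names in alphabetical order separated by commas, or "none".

*him* is a pronoun; Principle B requires it to be free in its binding domain — the clause headed by 'warned'.
— Arjun's grandfather: subject of the clause headed by 'warned'; c-commands the pronoun within its binding domain — blocked (Principle B).
— Carl: object of the matrix clause; c-commands the pronoun but lies outside its binding domain — allowed.
— Jonas: subject of the clause headed by 'found'; c-commands the pronoun but lies outside its binding domain — allowed.
— Kenji: possessor inside the object DP of the clause headed by 'warned'; does not c-command the pronoun — Principle B does not apply; allowed.
— Kenji's neighbor: object of the clause headed by 'warned'; c-commands the pronoun within its binding domain — blocked (Principle B).

Carl, Jonas, Kenji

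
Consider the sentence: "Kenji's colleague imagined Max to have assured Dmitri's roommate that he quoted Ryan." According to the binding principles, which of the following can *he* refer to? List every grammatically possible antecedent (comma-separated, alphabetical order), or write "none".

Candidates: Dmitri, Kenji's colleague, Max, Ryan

*he* is a pronoun; Principle B requires it to be free in its binding domain — the clause headed by 'quoted'.
— Dmitri: possessor inside the object DP of the clause headed by 'assured'; does not c-command the pronoun — Principle B does not apply; allowed.
— Kenji's colleague: subject of the matrix clause; c-commands the pronoun but lies outside its binding domain — allowed.
— Max: subject of the clause headed by 'assured'; c-commands the pronoun but lies outside its binding domain — allowed.
— Ryan: object of the clause headed by 'quoted'; is c-commanded by the pronoun; coreference would bind this R-expression — blocked (Principle C).

Dmitri, Kenji's colleague, Max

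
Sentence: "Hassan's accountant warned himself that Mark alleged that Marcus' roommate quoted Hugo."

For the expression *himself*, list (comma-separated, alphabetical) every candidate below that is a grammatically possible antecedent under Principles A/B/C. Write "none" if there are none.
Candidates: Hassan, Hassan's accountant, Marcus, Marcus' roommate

Hassan's accountant

*himself* is a reflexive; Principle A requires it to be bound within its binding domain — the matrix clause.
— Hassan: possessor inside the subject DP of the matrix clause; does not c-command the reflexive — cannot bind it (Principle A).
— Hassan's accountant: subject of the matrix clause; c-commands the reflexive within its binding domain — allowed (Principle A).
— Marcus: possessor inside the subject DP of the clause headed by 'quoted'; does not c-command the reflexive — cannot bind it (Principle A).
— Marcus' roommate: subject of the clause headed by 'quoted'; does not c-command the reflexive — cannot bind it (Principle A).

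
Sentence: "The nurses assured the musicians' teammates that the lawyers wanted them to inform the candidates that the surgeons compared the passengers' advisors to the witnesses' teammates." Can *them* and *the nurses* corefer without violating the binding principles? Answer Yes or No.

*the nurses* is an R-expression; Principle C requires it to be free (not bound by any c-commanding expression).
— them: subject of the clause headed by 'inform'; the pronoun does not c-command the R-expression — coreference allowed.

Yes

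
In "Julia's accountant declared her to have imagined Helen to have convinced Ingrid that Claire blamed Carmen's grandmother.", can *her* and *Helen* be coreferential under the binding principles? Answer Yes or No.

*Helen* is an R-expression; Principle C requires it to be free (not bound by any c-commanding expression).
— her: subject of the clause headed by 'imagined'; the pronoun c-commands the R-expression — coreference blocked (Principle C).

No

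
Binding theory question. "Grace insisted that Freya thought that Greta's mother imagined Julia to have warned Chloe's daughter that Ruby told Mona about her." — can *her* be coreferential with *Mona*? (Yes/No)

No

*her* is a pronoun; Principle B requires it to be free in its binding domain — the clause headed by 'told'.
— Mona: object of the clause headed by 'told'; c-commands the pronoun within its binding domain — blocked (Principle B).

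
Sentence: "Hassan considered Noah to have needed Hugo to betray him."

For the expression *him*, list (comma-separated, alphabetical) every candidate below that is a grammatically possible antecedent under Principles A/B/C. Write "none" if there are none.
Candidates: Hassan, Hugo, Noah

*him* is a pronoun; Principle B requires it to be free in its binding domain — the clause headed by 'betray'.
— Hassan: subject of the matrix clause; c-commands the pronoun but lies outside its binding domain — allowed.
— Hugo: subject of the clause headed by 'betray'; c-commands the pronoun within its binding domain — blocked (Principle B).
— Noah: subject of the clause headed by 'needed'; c-commands the pronoun but lies outside its binding domain — allowed.

Hassan, Noah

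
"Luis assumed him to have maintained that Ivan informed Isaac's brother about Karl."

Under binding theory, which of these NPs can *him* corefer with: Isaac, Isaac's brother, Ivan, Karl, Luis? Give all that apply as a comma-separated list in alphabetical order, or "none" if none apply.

none

*him* is a pronoun; Principle B requires it to be free in its binding domain — the matrix clause.
— Isaac: possessor inside the object DP of the clause headed by 'informed'; is c-commanded by the pronoun; coreference would bind this R-expression — blocked (Principle C).
— Isaac's brother: object of the clause headed by 'informed'; is c-commanded by the pronoun; coreference would bind this R-expression — blocked (Principle C).
— Ivan: subject of the clause headed by 'informed'; is c-commanded by the pronoun; coreference would bind this R-expression — blocked (Principle C).
— Karl: second object of the clause headed by 'informed'; is c-commanded by the pronoun; coreference would bind this R-expression — blocked (Principle C).
— Luis: subject of the matrix clause; c-commands the pronoun within its binding domain — blocked (Principle B).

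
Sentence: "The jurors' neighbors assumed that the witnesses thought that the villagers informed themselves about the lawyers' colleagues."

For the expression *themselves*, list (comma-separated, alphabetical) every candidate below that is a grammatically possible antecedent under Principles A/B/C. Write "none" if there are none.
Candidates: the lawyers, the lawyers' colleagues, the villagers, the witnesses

*themselves* is a reflexive; Principle A requires it to be bound within its binding domain — the clause headed by 'informed'.
— the lawyers: possessor inside the second object DP of the clause headed by 'informed'; does not c-command the reflexive — cannot bind it (Principle A).
— the lawyers' colleagues: second object of the clause headed by 'informed'; does not c-command the reflexive — cannot bind it (Principle A).
— the villagers: subject of the clause headed by 'informed'; c-commands the reflexive within its binding domain — allowed (Principle A).
— the witnesses: subject of the clause headed by 'thought'; c-commands the reflexive but lies outside its binding domain — cannot bind it (Principle A).

the villagers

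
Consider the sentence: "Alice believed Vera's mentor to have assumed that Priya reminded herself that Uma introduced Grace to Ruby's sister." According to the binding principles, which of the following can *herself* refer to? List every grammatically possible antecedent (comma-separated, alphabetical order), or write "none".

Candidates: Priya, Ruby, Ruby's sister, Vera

Priya

*herself* is a reflexive; Principle A requires it to be bound within its binding domain — the clause headed by 'reminded'.
— Priya: subject of the clause headed by 'reminded'; c-commands the reflexive within its binding domain — allowed (Principle A).
— Ruby: possessor inside the second object DP of the clause headed by 'introduced'; does not c-command the reflexive — cannot bind it (Principle A).
— Ruby's sister: second object of the clause headed by 'introduced'; does not c-command the reflexive — cannot bind it (Principle A).
— Vera: possessor inside the subject DP of the clause headed by 'assumed'; does not c-command the reflexive — cannot bind it (Principle A).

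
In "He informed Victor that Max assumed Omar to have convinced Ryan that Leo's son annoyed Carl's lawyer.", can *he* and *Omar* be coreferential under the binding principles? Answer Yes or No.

No

*Omar* is an R-expression; Principle C requires it to be free (not bound by any c-commanding expression).
— he: subject of the matrix clause; the pronoun c-commands the R-expression — coreference blocked (Principle C).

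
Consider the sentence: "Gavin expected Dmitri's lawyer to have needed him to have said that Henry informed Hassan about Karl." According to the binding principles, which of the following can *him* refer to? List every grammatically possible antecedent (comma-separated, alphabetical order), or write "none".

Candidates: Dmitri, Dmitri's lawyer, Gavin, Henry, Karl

*him* is a pronoun; Principle B requires it to be free in its binding domain — the clause headed by 'needed'.
— Dmitri: possessor inside the subject DP of the clause headed by 'needed'; does not c-command the pronoun — Principle B does not apply; allowed.
— Dmitri's lawyer: subject of the clause headed by 'needed'; c-commands the pronoun within its binding domain — blocked (Principle B).
— Gavin: subject of the matrix clause; c-commands the pronoun but lies outside its binding domain — allowed.
— Henry: subject of the clause headed by 'informed'; is c-commanded by the pronoun; coreference would bind this R-expression — blocked (Principle C).
— Karl: second object of the clause headed by 'informed'; is c-commanded by the pronoun; coreference would bind this R-expression — blocked (Principle C).

Dmitri, Gavin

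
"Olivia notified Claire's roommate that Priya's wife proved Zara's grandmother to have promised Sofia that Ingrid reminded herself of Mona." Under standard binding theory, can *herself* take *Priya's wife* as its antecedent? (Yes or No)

*herself* is a reflexive; Principle A requires it to be bound within its binding domain — the clause headed by 'reminded'.
— Priya's wife: subject of the clause headed by 'proved'; c-commands the reflexive but lies outside its binding domain — cannot bind it (Principle A).

No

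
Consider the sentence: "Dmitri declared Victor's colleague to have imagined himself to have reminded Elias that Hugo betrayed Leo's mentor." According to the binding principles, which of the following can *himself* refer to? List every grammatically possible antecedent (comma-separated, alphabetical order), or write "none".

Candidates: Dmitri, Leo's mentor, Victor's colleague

Victor's colleague

*himself* is a reflexive; Principle A requires it to be bound within its binding domain — the clause headed by 'imagined'.
— Dmitri: subject of the matrix clause; c-commands the reflexive but lies outside its binding domain — cannot bind it (Principle A).
— Leo's mentor: object of the clause headed by 'betrayed'; does not c-command the reflexive — cannot bind it (Principle A).
— Victor's colleague: subject of the clause headed by 'imagined'; c-commands the reflexive within its binding domain — allowed (Principle A).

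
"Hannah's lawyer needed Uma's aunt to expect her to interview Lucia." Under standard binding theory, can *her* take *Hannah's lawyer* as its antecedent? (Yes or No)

Yes

*her* is a pronoun; Principle B requires it to be free in its binding domain — the clause headed by 'expect'.
— Hannah's lawyer: subject of the matrix clause; c-commands the pronoun but lies outside its binding domain — allowed.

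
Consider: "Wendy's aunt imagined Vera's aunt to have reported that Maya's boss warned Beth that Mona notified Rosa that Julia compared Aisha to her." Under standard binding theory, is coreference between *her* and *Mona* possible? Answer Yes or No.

Yes

*Mona* is an R-expression; Principle C requires it to be free (not bound by any c-commanding expression).
— her: second object of the clause headed by 'compared'; the pronoun does not c-command the R-expression — coreference allowed.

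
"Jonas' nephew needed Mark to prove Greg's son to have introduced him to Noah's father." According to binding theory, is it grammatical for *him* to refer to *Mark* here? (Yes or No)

*Mark* is an R-expression; Principle C requires it to be free (not bound by any c-commanding expression).
— him: object of the clause headed by 'introduced'; the pronoun does not c-command the R-expression — coreference allowed.

Yes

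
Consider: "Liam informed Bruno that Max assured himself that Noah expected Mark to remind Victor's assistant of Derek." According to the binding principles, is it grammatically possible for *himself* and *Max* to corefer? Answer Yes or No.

*himself* is a reflexive; Principle A requires it to be bound within its binding domain — the clause headed by 'assured'.
— Max: subject of the clause headed by 'assured'; c-commands the reflexive within its binding domain — allowed (Principle A).

Yes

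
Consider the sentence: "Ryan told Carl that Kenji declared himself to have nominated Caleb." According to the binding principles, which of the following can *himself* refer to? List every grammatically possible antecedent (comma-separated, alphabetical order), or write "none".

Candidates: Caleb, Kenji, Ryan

Kenji

*himself* is a reflexive; Principle A requires it to be bound within its binding domain — the clause headed by 'declared'.
— Caleb: object of the clause headed by 'nominated'; does not c-command the reflexive — cannot bind it (Principle A).
— Kenji: subject of the clause headed by 'declared'; c-commands the reflexive within its binding domain — allowed (Principle A).
— Ryan: subject of the matrix clause; c-commands the reflexive but lies outside its binding domain — cannot bind it (Principle A).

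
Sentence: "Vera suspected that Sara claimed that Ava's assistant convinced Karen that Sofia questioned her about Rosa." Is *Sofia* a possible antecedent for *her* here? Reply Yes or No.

*her* is a pronoun; Principle B requires it to be free in its binding domain — the clause headed by 'questioned'.
— Sofia: subject of the clause headed by 'questioned'; c-commands the pronoun within its binding domain — blocked (Principle B).

No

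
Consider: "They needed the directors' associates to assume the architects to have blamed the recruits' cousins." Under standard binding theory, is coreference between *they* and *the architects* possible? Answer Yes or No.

No

*the architects* is an R-expression; Principle C requires it to be free (not bound by any c-commanding expression).
— they: subject of the matrix clause; the pronoun c-commands the R-expression — coreference blocked (Principle C).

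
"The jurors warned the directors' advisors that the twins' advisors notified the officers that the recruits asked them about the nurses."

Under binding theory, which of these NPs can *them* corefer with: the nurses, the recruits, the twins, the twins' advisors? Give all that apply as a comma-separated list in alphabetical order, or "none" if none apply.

*them* is a pronoun; Principle B requires it to be free in its binding domain — the clause headed by 'asked'.
— the nurses: second object of the clause headed by 'asked'; is c-commanded by the pronoun; coreference would bind this R-expression — blocked (Principle C).
— the recruits: subject of the clause headed by 'asked'; c-commands the pronoun within its binding domain — blocked (Principle B).
— the twins: possessor inside the subject DP of the clause headed by 'notified'; does not c-command the pronoun — Principle B does not apply; allowed.
— the twins' advisors: subject of the clause headed by 'notified'; c-commands the pronoun but lies outside its binding domain — allowed.

the twins, the twins' advisors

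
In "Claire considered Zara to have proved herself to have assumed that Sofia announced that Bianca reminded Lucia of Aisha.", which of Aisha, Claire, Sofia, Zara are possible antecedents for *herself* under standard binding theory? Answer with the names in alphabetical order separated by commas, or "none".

Zara

*herself* is a reflexive; Principle A requires it to be bound within its binding domain — the clause headed by 'proved'.
— Aisha: second object of the clause headed by 'reminded'; does not c-command the reflexive — cannot bind it (Principle A).
— Claire: subject of the matrix clause; c-commands the reflexive but lies outside its binding domain — cannot bind it (Principle A).
— Sofia: subject of the clause headed by 'announced'; does not c-command the reflexive — cannot bind it (Principle A).
— Zara: subject of the clause headed by 'proved'; c-commands the reflexive within its binding domain — allowed (Principle A).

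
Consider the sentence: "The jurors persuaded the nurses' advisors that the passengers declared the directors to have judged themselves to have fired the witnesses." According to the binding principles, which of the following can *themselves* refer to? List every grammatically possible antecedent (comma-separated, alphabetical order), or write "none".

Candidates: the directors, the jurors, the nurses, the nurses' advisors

*themselves* is a reflexive; Principle A requires it to be bound within its binding domain — the clause headed by 'judged'.
— the directors: subject of the clause headed by 'judged'; c-commands the reflexive within its binding domain — allowed (Principle A).
— the jurors: subject of the matrix clause; c-commands the reflexive but lies outside its binding domain — cannot bind it (Principle A).
— the nurses: possessor inside the object DP of the matrix clause; does not c-command the reflexive — cannot bind it (Principle A).
— the nurses' advisors: object of the matrix clause; c-commands the reflexive but lies outside its binding domain — cannot bind it (Principle A).

the directors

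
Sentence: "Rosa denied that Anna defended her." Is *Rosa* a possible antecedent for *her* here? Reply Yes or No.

*her* is a pronoun; Principle B requires it to be free in its binding domain — the clause headed by 'defended'.
— Rosa: subject of the matrix clause; c-commands the pronoun but lies outside its binding domain — allowed.

Yes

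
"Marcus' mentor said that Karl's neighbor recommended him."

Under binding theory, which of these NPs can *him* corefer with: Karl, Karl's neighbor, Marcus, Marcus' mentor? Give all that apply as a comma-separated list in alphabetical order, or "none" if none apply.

*him* is a pronoun; Principle B requires it to be free in its binding domain — the clause headed by 'recommended'.
— Karl: possessor inside the subject DP of the clause headed by 'recommended'; does not c-command the pronoun — Principle B does not apply; allowed.
— Karl's neighbor: subject of the clause headed by 'recommended'; c-commands the pronoun within its binding domain — blocked (Principle B).
— Marcus: possessor inside the subject DP of the matrix clause; does not c-command the pronoun — Principle B does not apply; allowed.
— Marcus' mentor: subject of the matrix clause; c-commands the pronoun but lies outside its binding domain — allowed.

Karl, Marcus, Marcus' mentor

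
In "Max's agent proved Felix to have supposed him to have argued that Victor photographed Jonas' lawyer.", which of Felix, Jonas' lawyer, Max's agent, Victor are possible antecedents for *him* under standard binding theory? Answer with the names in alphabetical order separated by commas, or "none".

Max's agent

*him* is a pronoun; Principle B requires it to be free in its binding domain — the clause headed by 'supposed'.
— Felix: subject of the clause headed by 'supposed'; c-commands the pronoun within its binding domain — blocked (Principle B).
— Jonas' lawyer: object of the clause headed by 'photographed'; is c-commanded by the pronoun; coreference would bind this R-expression — blocked (Principle C).
— Max's agent: subject of the matrix clause; c-commands the pronoun but lies outside its binding domain — allowed.
— Victor: subject of the clause headed by 'photographed'; is c-commanded by the pronoun; coreference would bind this R-expression — blocked (Principle C).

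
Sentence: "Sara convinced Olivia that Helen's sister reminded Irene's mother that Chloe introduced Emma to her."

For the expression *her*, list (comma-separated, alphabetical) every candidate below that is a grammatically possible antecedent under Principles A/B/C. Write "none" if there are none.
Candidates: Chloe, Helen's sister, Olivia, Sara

Helen's sister, Olivia, Sara

*her* is a pronoun; Principle B requires it to be free in its binding domain — the clause headed by 'introduced'.
— Chloe: subject of the clause headed by 'introduced'; c-commands the pronoun within its binding domain — blocked (Principle B).
— Helen's sister: subject of the clause headed by 'reminded'; c-commands the pronoun but lies outside its binding domain — allowed.
— Olivia: object of the matrix clause; c-commands the pronoun but lies outside its binding domain — allowed.
— Sara: subject of the matrix clause; c-commands the pronoun but lies outside its binding domain — allowed.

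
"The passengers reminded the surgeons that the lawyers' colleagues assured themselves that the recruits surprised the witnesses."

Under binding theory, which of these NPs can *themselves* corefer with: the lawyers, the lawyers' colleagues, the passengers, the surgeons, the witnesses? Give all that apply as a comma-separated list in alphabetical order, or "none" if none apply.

*themselves* is a reflexive; Principle A requires it to be bound within its binding domain — the clause headed by 'assured'.
— the lawyers: possessor inside the subject DP of the clause headed by 'assured'; does not c-command the reflexive — cannot bind it (Principle A).
— the lawyers' colleagues: subject of the clause headed by 'assured'; c-commands the reflexive within its binding domain — allowed (Principle A).
— the passengers: subject of the matrix clause; c-commands the reflexive but lies outside its binding domain — cannot bind it (Principle A).
— the surgeons: object of the matrix clause; c-commands the reflexive but lies outside its binding domain — cannot bind it (Principle A).
— the witnesses: object of the clause headed by 'surprised'; does not c-command the reflexive — cannot bind it (Principle A).

the lawyers' colleagues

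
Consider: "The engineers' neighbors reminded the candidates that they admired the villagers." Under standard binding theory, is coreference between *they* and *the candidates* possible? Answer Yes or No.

Yes

*the candidates* is an R-expression; Principle C requires it to be free (not bound by any c-commanding expression).
— they: subject of the clause headed by 'admired'; the pronoun does not c-command the R-expression — coreference allowed.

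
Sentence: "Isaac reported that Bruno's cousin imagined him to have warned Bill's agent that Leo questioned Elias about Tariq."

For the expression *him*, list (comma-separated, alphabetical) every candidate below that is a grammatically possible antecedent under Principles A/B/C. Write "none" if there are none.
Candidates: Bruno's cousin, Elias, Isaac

Isaac

*him* is a pronoun; Principle B requires it to be free in its binding domain — the clause headed by 'imagined'.
— Bruno's cousin: subject of the clause headed by 'imagined'; c-commands the pronoun within its binding domain — blocked (Principle B).
— Elias: object of the clause headed by 'questioned'; is c-commanded by the pronoun; coreference would bind this R-expression — blocked (Principle C).
— Isaac: subject of the matrix clause; c-commands the pronoun but lies outside its binding domain — allowed.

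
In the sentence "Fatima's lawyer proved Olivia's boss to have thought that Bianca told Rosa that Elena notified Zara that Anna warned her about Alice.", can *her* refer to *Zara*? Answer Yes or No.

Yes

*her* is a pronoun; Principle B requires it to be free in its binding domain — the clause headed by 'warned'.
— Zara: object of the clause headed by 'notified'; c-commands the pronoun but lies outside its binding domain — allowed.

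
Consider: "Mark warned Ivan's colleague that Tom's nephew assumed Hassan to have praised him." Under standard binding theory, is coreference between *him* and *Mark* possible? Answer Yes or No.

*Mark* is an R-expression; Principle C requires it to be free (not bound by any c-commanding expression).
— him: object of the clause headed by 'praised'; the pronoun does not c-command the R-expression — coreference allowed.

Yes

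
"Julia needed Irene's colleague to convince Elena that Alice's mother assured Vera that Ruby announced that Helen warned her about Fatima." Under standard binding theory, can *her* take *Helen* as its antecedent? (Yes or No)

No

*her* is a pronoun; Principle B requires it to be free in its binding domain — the clause headed by 'warned'.
— Helen: subject of the clause headed by 'warned'; c-commands the pronoun within its binding domain — blocked (Principle B).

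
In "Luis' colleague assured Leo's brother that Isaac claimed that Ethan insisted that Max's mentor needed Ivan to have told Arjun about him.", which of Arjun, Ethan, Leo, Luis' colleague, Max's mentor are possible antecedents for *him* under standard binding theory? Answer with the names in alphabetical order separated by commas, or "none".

*him* is a pronoun; Principle B requires it to be free in its binding domain — the clause headed by 'told'.
— Arjun: object of the clause headed by 'told'; c-commands the pronoun within its binding domain — blocked (Principle B).
— Ethan: subject of the clause headed by 'insisted'; c-commands the pronoun but lies outside its binding domain — allowed.
— Leo: possessor inside the object DP of the matrix clause; does not c-command the pronoun — Principle B does not apply; allowed.
— Luis' colleague: subject of the matrix clause; c-commands the pronoun but lies outside its binding domain — allowed.
— Max's mentor: subject of the clause headed by 'needed'; c-commands the pronoun but lies outside its binding domain — allowed.

Ethan, Leo, Luis' colleague, Max's mentor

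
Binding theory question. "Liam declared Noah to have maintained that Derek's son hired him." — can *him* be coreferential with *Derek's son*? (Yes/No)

*him* is a pronoun; Principle B requires it to be free in its binding domain — the clause headed by 'hired'.
— Derek's son: subject of the clause headed by 'hired'; c-commands the pronoun within its binding domain — blocked (Principle B).

No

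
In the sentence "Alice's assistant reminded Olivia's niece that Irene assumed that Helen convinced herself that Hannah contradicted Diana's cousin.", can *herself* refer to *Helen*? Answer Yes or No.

*herself* is a reflexive; Principle A requires it to be bound within its binding domain — the clause headed by 'convinced'.
— Helen: subject of the clause headed by 'convinced'; c-commands the reflexive within its binding domain — allowed (Principle A).

Yes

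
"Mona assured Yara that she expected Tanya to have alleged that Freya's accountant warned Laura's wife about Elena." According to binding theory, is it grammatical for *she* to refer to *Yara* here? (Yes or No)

Yes

*Yara* is an R-expression; Principle C requires it to be free (not bound by any c-commanding expression).
— she: subject of the clause headed by 'expected'; the pronoun does not c-command the R-expression — coreference allowed.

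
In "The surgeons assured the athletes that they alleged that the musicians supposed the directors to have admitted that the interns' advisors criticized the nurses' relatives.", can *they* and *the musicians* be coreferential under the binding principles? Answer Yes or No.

No

*the musicians* is an R-expression; Principle C requires it to be free (not bound by any c-commanding expression).
— they: subject of the clause headed by 'alleged'; the pronoun c-commands the R-expression — coreference blocked (Principle C).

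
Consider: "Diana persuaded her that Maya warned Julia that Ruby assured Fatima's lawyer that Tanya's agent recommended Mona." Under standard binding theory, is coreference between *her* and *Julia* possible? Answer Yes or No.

*Julia* is an R-expression; Principle C requires it to be free (not bound by any c-commanding expression).
— her: object of the matrix clause; the pronoun c-commands the R-expression — coreference blocked (Principle C).

No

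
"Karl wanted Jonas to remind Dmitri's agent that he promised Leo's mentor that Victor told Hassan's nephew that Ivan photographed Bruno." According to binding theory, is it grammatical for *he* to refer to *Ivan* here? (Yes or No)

No

*Ivan* is an R-expression; Principle C requires it to be free (not bound by any c-commanding expression).
— he: subject of the clause headed by 'promised'; the pronoun c-commands the R-expression — coreference blocked (Principle C).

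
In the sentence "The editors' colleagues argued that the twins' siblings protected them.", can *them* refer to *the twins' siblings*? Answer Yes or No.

No

*them* is a pronoun; Principle B requires it to be free in its binding domain — the clause headed by 'protected'.
— the twins' siblings: subject of the clause headed by 'protected'; c-commands the pronoun within its binding domain — blocked (Principle B).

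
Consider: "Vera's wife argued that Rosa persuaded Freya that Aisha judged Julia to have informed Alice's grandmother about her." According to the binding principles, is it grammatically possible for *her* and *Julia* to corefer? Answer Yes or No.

*her* is a pronoun; Principle B requires it to be free in its binding domain — the clause headed by 'informed'.
— Julia: subject of the clause headed by 'informed'; c-commands the pronoun within its binding domain — blocked (Principle B).

No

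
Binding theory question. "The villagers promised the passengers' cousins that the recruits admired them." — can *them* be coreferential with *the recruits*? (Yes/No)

*them* is a pronoun; Principle B requires it to be free in its binding domain — the clause headed by 'admired'.
— the recruits: subject of the clause headed by 'admired'; c-commands the pronoun within its binding domain — blocked (Principle B).

No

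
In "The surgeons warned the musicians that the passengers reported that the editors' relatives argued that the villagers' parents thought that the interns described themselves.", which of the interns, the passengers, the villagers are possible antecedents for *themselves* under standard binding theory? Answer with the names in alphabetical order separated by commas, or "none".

*themselves* is a reflexive; Principle A requires it to be bound within its binding domain — the clause headed by 'described'.
— the interns: subject of the clause headed by 'described'; c-commands the reflexive within its binding domain — allowed (Principle A).
— the passengers: subject of the clause headed by 'reported'; c-commands the reflexive but lies outside its binding domain — cannot bind it (Principle A).
— the villagers: possessor inside the subject DP of the clause headed by 'thought'; does not c-command the reflexive — cannot bind it (Principle A).

the interns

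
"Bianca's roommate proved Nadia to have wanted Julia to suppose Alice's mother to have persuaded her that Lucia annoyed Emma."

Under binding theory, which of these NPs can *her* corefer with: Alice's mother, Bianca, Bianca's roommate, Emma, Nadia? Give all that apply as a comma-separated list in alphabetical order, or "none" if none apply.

*her* is a pronoun; Principle B requires it to be free in its binding domain — the clause headed by 'persuaded'.
— Alice's mother: subject of the clause headed by 'persuaded'; c-commands the pronoun within its binding domain — blocked (Principle B).
— Bianca: possessor inside the subject DP of the matrix clause; does not c-command the pronoun — Principle B does not apply; allowed.
— Bianca's roommate: subject of the matrix clause; c-commands the pronoun but lies outside its binding domain — allowed.
— Emma: object of the clause headed by 'annoyed'; is c-commanded by the pronoun; coreference would bind this R-expression — blocked (Principle C).
— Nadia: subject of the clause headed by 'wanted'; c-commands the pronoun but lies outside its binding domain — allowed.

Bianca, Bianca's roommate, Nadia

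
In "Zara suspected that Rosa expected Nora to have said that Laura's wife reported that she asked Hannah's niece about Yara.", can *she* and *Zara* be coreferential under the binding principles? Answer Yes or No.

*Zara* is an R-expression; Principle C requires it to be free (not bound by any c-commanding expression).
— she: subject of the clause headed by 'asked'; the pronoun does not c-command the R-expression — coreference allowed.

Yes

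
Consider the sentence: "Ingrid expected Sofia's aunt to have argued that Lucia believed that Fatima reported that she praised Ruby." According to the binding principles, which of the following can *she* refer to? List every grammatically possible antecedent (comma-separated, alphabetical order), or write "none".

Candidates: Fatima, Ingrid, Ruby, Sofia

*she* is a pronoun; Principle B requires it to be free in its binding domain — the clause headed by 'praised'.
— Fatima: subject of the clause headed by 'reported'; c-commands the pronoun but lies outside its binding domain — allowed.
— Ingrid: subject of the matrix clause; c-commands the pronoun but lies outside its binding domain — allowed.
— Ruby: object of the clause headed by 'praised'; is c-commanded by the pronoun; coreference would bind this R-expression — blocked (Principle C).
— Sofia: possessor inside the subject DP of the clause headed by 'argued'; does not c-command the pronoun — Principle B does not apply; allowed.

Fatima, Ingrid, Sofia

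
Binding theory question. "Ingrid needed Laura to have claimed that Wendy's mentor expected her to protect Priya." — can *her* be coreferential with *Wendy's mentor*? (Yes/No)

*her* is a pronoun; Principle B requires it to be free in its binding domain — the clause headed by 'expected'.
— Wendy's mentor: subject of the clause headed by 'expected'; c-commands the pronoun within its binding domain — blocked (Principle B).

No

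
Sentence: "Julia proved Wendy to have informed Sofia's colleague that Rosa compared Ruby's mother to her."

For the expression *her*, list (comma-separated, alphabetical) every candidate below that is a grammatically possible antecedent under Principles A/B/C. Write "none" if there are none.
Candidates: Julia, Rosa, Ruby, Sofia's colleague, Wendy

Julia, Ruby, Sofia's colleague, Wendy

*her* is a pronoun; Principle B requires it to be free in its binding domain — the clause headed by 'compared'.
— Julia: subject of the matrix clause; c-commands the pronoun but lies outside its binding domain — allowed.
— Rosa: subject of the clause headed by 'compared'; c-commands the pronoun within its binding domain — blocked (Principle B).
— Ruby: possessor inside the object DP of the clause headed by 'compared'; does not c-command the pronoun — Principle B does not apply; allowed.
— Sofia's colleague: object of the clause headed by 'informed'; c-commands the pronoun but lies outside its binding domain — allowed.
— Wendy: subject of the clause headed by 'informed'; c-commands the pronoun but lies outside its binding domain — allowed.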